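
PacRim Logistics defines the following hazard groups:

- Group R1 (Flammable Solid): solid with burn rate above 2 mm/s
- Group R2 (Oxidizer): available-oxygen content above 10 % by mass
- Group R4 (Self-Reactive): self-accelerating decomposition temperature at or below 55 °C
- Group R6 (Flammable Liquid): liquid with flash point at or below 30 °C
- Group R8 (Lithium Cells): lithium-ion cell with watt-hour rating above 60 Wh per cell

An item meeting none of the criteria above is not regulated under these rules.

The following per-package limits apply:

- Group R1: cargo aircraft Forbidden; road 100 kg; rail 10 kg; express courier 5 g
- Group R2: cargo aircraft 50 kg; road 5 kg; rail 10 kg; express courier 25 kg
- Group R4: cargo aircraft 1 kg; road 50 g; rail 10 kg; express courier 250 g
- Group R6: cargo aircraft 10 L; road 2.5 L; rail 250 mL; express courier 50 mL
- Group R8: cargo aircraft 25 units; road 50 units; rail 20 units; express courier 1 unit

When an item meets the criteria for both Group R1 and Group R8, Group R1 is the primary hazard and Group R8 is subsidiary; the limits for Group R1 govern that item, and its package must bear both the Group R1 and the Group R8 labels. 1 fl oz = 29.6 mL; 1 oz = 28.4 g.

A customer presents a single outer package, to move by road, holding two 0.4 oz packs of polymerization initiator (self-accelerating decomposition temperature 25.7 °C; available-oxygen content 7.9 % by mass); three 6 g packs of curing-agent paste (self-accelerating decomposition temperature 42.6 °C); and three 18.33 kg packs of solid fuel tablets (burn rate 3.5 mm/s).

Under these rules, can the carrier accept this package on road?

Yes

With self-accelerating decomposition temperature 25.7 °C (≤ 55 °C), the polymerization initiator falls in Group R4.
Self-accelerating decomposition temperature 42.6 °C meets the Group R4 criterion (Self-Reactive), so the curing-agent paste is Group R4.
Solid fuel tablets: burn rate 3.5 mm/s > 2 mm/s → Group R1 (Flammable Solid).
Group R4 net quantity: (two 0.4 oz packs = 22.72 g) + (three 6 g packs = 18 g) = 40.72 g.
40.72 g ≤ 50 g (road limit, Group R4) — within limit.
Group R1 quantity: three 18.33 kg packs = 54.99 kg.
54.99 kg is within the road limit of 100 kg for Group R1.
Every hazard group is within its road limit and no segregation rule is violated.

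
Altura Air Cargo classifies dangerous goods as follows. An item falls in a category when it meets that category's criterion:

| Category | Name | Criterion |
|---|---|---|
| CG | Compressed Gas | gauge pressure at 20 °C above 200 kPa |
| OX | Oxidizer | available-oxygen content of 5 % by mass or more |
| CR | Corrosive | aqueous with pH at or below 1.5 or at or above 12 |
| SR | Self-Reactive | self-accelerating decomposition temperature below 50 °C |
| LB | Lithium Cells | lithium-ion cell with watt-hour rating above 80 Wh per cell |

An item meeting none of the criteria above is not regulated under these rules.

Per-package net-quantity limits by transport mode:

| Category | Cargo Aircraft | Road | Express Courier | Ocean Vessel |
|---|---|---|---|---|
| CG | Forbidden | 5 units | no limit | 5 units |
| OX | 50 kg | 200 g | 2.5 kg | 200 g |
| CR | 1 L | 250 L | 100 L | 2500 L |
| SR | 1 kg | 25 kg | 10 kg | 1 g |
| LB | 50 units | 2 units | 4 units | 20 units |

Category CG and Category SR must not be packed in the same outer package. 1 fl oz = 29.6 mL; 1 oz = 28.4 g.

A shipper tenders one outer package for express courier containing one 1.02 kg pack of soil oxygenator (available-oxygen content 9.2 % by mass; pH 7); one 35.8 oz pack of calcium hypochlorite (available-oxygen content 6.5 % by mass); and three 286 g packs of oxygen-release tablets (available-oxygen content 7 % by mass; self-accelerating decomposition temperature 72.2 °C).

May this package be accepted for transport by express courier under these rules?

No

Available-oxygen content 9.2 % by mass meets the Category OX criterion (Oxidizer), so the soil oxygenator is Category OX.
Available-oxygen content 6.5 % by mass meets the Category OX criterion (Oxidizer), so the calcium hypochlorite is Category OX.
Available-oxygen content 7 % by mass meets the Category OX criterion (Oxidizer), so the oxygen-release tablets are Category OX.
Total Category OX: 1.02 kg + (one 35.8 oz pack = 1016.72 g) + (three 286 g packs = 858 g) = 2894.72 g.
2894.72 g exceeds the express courier limit of 2.5 kg for Category OX.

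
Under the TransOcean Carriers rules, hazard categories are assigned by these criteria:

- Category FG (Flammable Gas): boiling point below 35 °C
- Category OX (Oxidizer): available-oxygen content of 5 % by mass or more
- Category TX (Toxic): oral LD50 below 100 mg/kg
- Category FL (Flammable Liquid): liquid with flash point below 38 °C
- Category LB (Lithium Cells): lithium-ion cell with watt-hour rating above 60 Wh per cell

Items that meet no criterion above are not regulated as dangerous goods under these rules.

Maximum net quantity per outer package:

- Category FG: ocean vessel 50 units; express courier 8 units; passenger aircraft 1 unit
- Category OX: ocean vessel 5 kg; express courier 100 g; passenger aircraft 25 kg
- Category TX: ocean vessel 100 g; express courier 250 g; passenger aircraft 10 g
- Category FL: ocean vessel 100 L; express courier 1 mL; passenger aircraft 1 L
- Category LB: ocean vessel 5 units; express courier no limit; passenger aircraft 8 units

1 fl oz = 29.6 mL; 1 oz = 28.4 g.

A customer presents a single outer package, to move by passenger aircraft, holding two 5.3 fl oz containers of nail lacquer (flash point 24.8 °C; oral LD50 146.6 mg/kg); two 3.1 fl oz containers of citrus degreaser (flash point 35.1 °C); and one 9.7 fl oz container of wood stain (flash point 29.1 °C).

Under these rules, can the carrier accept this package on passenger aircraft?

Yes

With flash point 24.8 °C (< 38 °C), the nail lacquer falls in Category FL.
With flash point 35.1 °C (< 38 °C), the citrus degreaser falls in Category FL.
Flash point 29.1 °C meets the Category FL criterion (Flammable Liquid), so the wood stain is Category FL.
Category FL net quantity: (two 5.3 fl oz containers = 313.76 mL) + (two 3.1 fl oz containers = 183.52 mL) + (one 9.7 fl oz container = 287.12 mL) = 784.4 mL.
784.4 mL ≤ 1 L (passenger aircraft limit, Category FL) — within limit.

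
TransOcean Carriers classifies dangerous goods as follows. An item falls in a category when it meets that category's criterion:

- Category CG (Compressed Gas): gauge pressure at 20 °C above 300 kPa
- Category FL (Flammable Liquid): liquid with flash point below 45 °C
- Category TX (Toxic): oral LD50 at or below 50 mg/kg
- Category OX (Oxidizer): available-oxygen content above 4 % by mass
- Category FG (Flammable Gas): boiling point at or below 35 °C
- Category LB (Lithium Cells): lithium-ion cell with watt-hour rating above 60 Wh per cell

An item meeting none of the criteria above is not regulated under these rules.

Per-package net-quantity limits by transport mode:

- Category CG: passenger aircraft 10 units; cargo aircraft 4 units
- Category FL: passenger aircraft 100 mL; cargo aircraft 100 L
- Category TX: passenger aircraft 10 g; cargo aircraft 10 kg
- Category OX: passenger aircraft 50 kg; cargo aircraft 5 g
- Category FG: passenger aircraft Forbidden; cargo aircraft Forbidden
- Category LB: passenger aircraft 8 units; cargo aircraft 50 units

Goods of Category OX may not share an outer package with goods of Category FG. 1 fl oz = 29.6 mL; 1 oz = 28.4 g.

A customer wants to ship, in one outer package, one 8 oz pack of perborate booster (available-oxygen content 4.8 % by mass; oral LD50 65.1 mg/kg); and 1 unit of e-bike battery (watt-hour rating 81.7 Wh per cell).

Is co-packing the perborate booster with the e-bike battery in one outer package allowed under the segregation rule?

Yes

The perborate booster has available-oxygen content 4.8 % by mass, which is > 4 % by mass, so it is Category OX (Oxidizer).
Watt-hour rating 81.7 Wh per cell meets the Category LB criterion (Lithium Cells), so the e-bike battery is Category LB.
No segregation rule bars Category OX with Category LB.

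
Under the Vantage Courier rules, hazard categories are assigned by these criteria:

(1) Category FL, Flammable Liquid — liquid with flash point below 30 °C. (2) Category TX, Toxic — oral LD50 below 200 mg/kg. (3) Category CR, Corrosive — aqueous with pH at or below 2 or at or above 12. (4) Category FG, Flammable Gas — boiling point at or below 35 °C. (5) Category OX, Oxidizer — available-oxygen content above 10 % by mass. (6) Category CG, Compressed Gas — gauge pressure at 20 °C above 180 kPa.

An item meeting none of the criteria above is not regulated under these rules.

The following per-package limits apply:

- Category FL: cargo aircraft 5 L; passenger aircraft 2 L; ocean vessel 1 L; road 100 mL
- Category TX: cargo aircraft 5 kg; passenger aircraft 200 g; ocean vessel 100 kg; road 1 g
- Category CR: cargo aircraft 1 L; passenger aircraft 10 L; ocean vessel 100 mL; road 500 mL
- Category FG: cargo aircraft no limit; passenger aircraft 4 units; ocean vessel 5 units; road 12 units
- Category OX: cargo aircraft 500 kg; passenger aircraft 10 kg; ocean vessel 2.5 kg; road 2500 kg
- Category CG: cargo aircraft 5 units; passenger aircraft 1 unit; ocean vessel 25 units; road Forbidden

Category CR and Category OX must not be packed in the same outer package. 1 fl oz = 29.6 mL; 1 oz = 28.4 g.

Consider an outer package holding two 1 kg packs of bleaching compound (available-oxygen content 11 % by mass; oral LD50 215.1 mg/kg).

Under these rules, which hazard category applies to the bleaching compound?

With available-oxygen content 11 % by mass (> 10 % by mass), the bleaching compound falls in Category OX.

Category OX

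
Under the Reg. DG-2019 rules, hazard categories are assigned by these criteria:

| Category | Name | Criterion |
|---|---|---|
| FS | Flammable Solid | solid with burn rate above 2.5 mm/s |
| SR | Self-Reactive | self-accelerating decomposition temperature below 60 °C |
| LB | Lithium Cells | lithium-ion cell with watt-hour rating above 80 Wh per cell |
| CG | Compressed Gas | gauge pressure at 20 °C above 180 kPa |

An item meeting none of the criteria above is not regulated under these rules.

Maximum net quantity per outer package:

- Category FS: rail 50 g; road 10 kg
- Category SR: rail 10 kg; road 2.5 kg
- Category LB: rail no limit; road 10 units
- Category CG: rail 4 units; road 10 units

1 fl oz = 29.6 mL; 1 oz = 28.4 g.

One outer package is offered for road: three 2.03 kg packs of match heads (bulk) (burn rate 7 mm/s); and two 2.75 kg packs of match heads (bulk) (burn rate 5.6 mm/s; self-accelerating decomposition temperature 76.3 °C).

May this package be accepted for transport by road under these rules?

No

Burn rate 7 mm/s meets the Category FS criterion (Flammable Solid), so the match heads (bulk) are Category FS.
The match heads (bulk) have burn rate 5.6 mm/s, which is > 2.5 mm/s, so they are Category FS (Flammable Solid).
Total Category FS: (three 2.03 kg packs = 6.09 kg) + (two 2.75 kg packs = 5.5 kg) = 11.59 kg.
That exceeds the Category FS road limit of 10 kg.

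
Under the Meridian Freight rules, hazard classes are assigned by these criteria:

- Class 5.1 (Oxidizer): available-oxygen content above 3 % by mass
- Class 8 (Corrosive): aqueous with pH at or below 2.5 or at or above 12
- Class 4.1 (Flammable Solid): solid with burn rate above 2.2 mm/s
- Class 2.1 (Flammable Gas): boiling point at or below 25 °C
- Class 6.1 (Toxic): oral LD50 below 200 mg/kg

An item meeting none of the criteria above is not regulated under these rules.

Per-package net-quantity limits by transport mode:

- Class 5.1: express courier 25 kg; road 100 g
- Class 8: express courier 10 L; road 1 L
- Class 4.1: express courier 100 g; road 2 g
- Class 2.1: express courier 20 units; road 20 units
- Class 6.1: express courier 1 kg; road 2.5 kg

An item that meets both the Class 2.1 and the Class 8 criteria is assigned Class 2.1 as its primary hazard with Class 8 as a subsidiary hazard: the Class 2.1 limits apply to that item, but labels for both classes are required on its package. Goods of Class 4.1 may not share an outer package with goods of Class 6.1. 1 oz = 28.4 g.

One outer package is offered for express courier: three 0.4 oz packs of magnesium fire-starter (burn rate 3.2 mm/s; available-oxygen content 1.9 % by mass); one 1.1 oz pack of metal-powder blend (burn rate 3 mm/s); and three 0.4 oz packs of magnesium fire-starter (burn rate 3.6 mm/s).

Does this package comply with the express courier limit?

With burn rate 3.2 mm/s (> 2.2 mm/s), the magnesium fire-starter falls in Class 4.1.
Burn rate 3 mm/s meets the Class 4.1 criterion (Flammable Solid), so the metal-powder blend is Class 4.1.
Magnesium fire-starter: burn rate 3.6 mm/s > 2.2 mm/s → Class 4.1 (Flammable Solid).
Total Class 4.1: (three 0.4 oz packs = 34.08 g) + (one 1.1 oz pack = 31.24 g) + (three 0.4 oz packs = 34.08 g) = 99.4 g.
99.4 g is within the express courier limit of 100 g for Class 4.1.

Yes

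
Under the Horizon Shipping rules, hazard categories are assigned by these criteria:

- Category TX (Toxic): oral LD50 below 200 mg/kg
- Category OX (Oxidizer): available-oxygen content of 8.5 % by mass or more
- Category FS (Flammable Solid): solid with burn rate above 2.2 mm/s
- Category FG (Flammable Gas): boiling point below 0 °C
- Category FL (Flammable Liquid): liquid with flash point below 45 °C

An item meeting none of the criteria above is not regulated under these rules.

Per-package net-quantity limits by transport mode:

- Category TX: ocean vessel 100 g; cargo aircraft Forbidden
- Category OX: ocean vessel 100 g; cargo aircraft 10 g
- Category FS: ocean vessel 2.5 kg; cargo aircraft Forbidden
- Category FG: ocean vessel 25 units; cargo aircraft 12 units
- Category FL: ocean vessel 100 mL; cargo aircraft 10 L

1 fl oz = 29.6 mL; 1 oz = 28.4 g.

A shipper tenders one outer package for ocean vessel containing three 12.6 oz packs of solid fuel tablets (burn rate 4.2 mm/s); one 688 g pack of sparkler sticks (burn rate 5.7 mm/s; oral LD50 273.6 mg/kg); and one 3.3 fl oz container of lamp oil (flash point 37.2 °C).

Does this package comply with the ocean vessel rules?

Yes

Burn rate 4.2 mm/s meets the Category FS criterion (Flammable Solid), so the solid fuel tablets are Category FS.
Burn rate 5.7 mm/s meets the Category FS criterion (Flammable Solid), so the sparkler sticks are Category FS.
Flash point 37.2 °C meets the Category FL criterion (Flammable Liquid), so the lamp oil is Category FL.
Category FS net quantity: (three 12.6 oz packs = 1073.52 g) + 688 g = 1761.52 g.
That is within the Category FS ocean vessel limit of 2.5 kg.
Category FL quantity: one 3.3 fl oz container = 97.68 mL.
That is within the Category FL ocean vessel limit of 100 mL.
Every hazard category is within its ocean vessel limit and no segregation rule is violated.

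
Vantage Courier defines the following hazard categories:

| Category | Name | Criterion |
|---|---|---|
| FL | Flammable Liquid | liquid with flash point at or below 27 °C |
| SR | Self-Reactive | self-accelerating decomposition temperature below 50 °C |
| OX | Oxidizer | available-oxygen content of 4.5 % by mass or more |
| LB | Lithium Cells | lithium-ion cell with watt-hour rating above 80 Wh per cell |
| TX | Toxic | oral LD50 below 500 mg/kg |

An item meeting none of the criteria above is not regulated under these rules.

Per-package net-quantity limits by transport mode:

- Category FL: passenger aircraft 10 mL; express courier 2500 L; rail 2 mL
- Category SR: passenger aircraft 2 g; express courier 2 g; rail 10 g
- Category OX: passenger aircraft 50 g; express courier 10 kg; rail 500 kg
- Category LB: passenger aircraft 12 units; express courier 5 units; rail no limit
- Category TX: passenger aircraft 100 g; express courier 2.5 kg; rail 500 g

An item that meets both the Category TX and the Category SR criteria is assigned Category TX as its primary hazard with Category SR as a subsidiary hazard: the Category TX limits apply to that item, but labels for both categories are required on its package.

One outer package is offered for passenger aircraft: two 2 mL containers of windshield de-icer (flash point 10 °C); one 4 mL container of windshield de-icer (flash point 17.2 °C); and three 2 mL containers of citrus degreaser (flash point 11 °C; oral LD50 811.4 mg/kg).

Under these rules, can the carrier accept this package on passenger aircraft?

The windshield de-icer has flash point 10 °C, which is ≤ 27 °C, so it is Category FL (Flammable Liquid).
Windshield de-icer: flash point 17.2 °C ≤ 27 °C → Category FL (Flammable Liquid).
With flash point 11 °C (≤ 27 °C), the citrus degreaser falls in Category FL.
Category FL net quantity: (two 2 mL containers = 4 mL) + 4 mL + (three 2 mL containers = 6 mL) = 14 mL.
14 mL > 10 mL (passenger aircraft limit, Category FL) — over the limit.

No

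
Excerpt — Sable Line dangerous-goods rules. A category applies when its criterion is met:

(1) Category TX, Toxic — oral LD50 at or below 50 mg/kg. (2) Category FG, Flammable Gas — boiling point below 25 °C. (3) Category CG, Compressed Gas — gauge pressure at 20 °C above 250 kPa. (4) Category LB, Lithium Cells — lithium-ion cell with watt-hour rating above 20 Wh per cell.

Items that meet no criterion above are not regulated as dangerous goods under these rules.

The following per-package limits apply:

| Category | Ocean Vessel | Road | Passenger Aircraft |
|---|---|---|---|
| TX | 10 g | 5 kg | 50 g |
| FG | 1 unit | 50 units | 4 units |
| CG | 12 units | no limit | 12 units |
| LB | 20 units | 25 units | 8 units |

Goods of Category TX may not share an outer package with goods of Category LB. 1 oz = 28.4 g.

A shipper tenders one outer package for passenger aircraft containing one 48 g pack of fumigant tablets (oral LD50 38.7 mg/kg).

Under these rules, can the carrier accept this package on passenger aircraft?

The fumigant tablets have oral LD50 38.7 mg/kg, which is ≤ 50 mg/kg, so they are Category TX (Toxic).
Category TX quantity: 48 g.
48 g is within the passenger aircraft limit of 50 g for Category TX.

Yes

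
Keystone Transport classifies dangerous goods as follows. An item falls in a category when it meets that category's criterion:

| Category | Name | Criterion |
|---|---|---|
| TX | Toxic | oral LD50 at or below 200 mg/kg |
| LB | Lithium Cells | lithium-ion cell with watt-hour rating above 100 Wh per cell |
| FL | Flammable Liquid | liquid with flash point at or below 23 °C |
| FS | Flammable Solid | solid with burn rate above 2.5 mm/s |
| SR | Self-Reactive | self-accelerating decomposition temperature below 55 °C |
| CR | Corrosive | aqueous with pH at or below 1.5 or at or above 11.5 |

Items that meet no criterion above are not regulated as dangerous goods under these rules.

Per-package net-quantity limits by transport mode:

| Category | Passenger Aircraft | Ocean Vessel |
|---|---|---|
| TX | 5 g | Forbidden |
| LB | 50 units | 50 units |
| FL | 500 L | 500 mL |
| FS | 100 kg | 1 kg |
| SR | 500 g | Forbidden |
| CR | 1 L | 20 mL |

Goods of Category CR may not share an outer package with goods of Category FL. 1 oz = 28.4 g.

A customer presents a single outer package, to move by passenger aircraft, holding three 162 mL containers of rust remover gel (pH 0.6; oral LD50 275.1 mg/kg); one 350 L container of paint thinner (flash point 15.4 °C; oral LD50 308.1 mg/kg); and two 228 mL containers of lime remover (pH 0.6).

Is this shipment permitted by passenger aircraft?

No

With pH 0.6 (≤ 1.5), the rust remover gel falls in Category CR.
The paint thinner has flash point 15.4 °C, which is ≤ 23 °C, so it is Category FL (Flammable Liquid).
The lime remover has pH 0.6, which is ≤ 1.5, so it is Category CR (Corrosive).
Category CR net quantity: (three 162 mL containers = 486 mL) + (two 228 mL containers = 456 mL) = 942 mL.
942 mL ≤ 1 L (passenger aircraft limit, Category CR) — within limit.
Category FL quantity: 350 L.
That is within the Category FL passenger aircraft limit of 500 L.
Category CR and Category FL may not share an outer package.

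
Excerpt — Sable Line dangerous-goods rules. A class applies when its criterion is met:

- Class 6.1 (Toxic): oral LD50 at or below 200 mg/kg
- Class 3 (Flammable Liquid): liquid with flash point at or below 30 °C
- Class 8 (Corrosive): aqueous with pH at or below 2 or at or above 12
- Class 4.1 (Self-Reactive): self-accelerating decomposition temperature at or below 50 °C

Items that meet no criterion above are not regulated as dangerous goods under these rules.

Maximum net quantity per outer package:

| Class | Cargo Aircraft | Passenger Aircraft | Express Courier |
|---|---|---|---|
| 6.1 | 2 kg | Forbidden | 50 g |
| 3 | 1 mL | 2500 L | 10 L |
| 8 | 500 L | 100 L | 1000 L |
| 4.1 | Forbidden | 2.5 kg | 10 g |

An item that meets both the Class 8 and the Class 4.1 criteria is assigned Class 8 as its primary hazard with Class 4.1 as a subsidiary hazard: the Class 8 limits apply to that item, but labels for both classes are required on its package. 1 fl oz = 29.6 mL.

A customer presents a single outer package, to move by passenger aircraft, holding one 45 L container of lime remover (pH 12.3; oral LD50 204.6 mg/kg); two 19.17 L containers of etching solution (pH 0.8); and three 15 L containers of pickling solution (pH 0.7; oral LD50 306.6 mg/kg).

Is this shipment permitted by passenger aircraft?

No

pH 12.3 meets the Class 8 criterion (Corrosive), so the lime remover is Class 8.
Etching solution: pH 0.8 ≤ 2 → Class 8 (Corrosive).
With pH 0.7 (≤ 2), the pickling solution falls in Class 8.
Total Class 8: 45 L + (two 19.17 L containers = 38.34 L) + (three 15 L containers = 45 L) = 128.34 L.
That exceeds the Class 8 passenger aircraft limit of 100 L.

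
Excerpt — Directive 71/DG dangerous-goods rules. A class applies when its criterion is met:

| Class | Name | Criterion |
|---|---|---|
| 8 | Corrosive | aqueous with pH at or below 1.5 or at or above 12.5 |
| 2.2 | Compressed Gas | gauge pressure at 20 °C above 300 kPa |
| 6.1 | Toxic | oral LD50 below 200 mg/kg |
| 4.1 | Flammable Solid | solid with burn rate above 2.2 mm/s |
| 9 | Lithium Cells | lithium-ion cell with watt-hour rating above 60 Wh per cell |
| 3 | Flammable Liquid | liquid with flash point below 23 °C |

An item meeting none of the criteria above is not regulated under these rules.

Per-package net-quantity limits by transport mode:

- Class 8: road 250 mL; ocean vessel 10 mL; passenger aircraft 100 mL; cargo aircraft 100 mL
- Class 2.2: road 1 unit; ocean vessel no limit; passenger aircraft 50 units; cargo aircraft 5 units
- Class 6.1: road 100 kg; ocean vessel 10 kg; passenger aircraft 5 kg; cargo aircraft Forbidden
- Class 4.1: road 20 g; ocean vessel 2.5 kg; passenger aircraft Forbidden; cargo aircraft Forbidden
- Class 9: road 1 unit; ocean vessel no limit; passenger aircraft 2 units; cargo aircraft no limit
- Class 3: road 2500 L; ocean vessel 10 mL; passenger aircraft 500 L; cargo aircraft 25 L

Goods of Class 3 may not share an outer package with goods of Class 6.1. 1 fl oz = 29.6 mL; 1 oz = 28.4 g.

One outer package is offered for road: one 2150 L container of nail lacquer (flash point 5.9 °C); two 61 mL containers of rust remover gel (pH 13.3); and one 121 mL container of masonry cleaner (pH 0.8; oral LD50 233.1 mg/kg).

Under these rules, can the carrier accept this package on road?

With flash point 5.9 °C (< 23 °C), the nail lacquer falls in Class 3.
The rust remover gel has pH 13.3, which is ≥ 12.5, so it is Class 8 (Corrosive).
With pH 0.8 (≤ 1.5), the masonry cleaner falls in Class 8.
Class 3 quantity: 2150 L.
2150 L is within the road limit of 2500 L for Class 3.
Class 8 net quantity: (two 61 mL containers = 122 mL) + 121 mL = 243 mL.
243 mL ≤ 250 mL (road limit, Class 8) — within limit.
The segregation rule (Class 3 with Class 6.1) does not apply to Class 3 with Class 8.
Every hazard class is within its road limit and no segregation rule is violated.

Yes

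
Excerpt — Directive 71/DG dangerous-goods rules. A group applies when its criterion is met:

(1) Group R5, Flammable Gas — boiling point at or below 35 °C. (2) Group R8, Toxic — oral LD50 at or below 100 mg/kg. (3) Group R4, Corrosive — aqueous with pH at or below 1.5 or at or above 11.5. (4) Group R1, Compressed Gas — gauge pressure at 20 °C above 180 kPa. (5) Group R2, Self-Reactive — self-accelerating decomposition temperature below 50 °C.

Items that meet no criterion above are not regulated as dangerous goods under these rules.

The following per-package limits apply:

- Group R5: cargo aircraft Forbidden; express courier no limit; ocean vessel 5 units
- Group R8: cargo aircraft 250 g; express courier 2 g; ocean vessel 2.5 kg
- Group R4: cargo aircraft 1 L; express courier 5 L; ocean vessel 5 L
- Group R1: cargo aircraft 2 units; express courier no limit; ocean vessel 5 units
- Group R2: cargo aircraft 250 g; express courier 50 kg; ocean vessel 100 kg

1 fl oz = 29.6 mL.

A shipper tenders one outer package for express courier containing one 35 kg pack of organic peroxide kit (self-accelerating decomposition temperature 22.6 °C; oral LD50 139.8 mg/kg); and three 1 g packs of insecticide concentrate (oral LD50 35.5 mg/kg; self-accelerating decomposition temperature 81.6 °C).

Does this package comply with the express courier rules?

No

The organic peroxide kit has self-accelerating decomposition temperature 22.6 °C, which is < 50 °C, so it is Group R2 (Self-Reactive).
With oral LD50 35.5 mg/kg (≤ 100 mg/kg), the insecticide concentrate falls in Group R8.
Group R2 quantity: 35 kg.
35 kg ≤ 50 kg (express courier limit, Group R2) — within limit.
Group R8 quantity: three 1 g packs = 3 g.
3 g exceeds the express courier limit of 2 g for Group R8.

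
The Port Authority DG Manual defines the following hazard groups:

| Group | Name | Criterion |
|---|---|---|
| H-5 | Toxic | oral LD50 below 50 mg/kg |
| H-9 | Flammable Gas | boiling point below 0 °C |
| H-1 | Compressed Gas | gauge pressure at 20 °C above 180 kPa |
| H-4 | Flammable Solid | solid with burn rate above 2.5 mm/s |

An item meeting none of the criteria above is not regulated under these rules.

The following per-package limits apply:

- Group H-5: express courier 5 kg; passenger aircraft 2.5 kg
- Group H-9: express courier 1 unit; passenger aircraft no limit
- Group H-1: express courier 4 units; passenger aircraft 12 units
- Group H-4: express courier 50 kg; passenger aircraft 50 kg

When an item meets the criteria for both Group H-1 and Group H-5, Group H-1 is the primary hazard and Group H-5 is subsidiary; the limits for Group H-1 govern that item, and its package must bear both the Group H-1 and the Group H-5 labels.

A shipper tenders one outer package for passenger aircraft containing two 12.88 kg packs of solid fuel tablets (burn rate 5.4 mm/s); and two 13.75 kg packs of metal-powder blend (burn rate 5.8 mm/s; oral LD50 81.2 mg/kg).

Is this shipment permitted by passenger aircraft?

No

The solid fuel tablets have burn rate 5.4 mm/s, which is > 2.5 mm/s, so they are Group H-4 (Flammable Solid).
The metal-powder blend has burn rate 5.8 mm/s, which is > 2.5 mm/s, so it is Group H-4 (Flammable Solid).
Total Group H-4: (two 12.88 kg packs = 25.76 kg) + (two 13.75 kg packs = 27.5 kg) = 53.26 kg.
53.26 kg > 50 kg (passenger aircraft limit, Group H-4) — over the limit.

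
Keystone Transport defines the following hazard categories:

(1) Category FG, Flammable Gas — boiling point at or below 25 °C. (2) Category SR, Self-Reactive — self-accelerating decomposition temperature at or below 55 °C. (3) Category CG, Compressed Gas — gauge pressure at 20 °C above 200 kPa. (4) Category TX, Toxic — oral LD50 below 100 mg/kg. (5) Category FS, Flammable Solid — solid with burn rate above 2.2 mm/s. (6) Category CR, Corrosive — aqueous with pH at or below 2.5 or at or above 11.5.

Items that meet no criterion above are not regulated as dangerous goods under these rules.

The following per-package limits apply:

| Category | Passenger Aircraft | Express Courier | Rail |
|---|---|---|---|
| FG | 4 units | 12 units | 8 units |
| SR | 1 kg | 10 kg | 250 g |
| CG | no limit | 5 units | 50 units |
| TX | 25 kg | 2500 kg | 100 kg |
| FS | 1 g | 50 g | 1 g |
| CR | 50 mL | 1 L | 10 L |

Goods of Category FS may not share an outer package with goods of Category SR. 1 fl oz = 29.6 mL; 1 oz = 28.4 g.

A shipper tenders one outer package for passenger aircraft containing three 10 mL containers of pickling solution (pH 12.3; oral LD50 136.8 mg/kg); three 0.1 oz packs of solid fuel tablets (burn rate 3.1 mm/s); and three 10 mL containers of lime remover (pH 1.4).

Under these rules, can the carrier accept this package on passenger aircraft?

No

The pickling solution has pH 12.3, which is ≥ 11.5, so it is Category CR (Corrosive).
Burn rate 3.1 mm/s meets the Category FS criterion (Flammable Solid), so the solid fuel tablets are Category FS.
Lime remover: pH 1.4 ≤ 2.5 → Category CR (Corrosive).
Category FS quantity: three 0.1 oz packs = 8.52 g.
8.52 g > 1 g (passenger aircraft limit, Category FS) — over the limit.
Category CR net quantity: (three 10 mL containers = 30 mL) + (three 10 mL containers = 30 mL) = 60 mL.
That exceeds the Category CR passenger aircraft limit of 50 mL.
The segregation rule (Category FS with Category SR) does not apply to Category FS with Category CR.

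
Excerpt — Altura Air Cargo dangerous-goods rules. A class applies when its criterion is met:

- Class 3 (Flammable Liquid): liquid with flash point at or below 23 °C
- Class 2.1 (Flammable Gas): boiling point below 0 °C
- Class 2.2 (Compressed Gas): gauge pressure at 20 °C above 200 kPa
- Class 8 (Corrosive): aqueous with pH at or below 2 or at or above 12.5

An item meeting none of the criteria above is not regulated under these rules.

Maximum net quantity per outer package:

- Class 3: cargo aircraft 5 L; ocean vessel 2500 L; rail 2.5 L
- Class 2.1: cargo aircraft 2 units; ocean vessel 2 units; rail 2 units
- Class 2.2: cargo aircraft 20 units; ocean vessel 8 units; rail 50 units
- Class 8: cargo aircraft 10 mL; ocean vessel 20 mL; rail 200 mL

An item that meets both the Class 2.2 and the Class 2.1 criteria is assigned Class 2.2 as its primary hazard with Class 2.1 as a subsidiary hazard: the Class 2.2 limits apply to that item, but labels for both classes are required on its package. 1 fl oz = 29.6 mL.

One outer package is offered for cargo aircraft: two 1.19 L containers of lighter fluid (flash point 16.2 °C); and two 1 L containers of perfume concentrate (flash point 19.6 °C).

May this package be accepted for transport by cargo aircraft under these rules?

Yes

With flash point 16.2 °C (≤ 23 °C), the lighter fluid falls in Class 3.
With flash point 19.6 °C (≤ 23 °C), the perfume concentrate falls in Class 3.
Total Class 3: (two 1.19 L containers = 2.38 L) + (two 1 L containers = 2 L) = 4.38 L.
That is within the Class 3 cargo aircraft limit of 5 L.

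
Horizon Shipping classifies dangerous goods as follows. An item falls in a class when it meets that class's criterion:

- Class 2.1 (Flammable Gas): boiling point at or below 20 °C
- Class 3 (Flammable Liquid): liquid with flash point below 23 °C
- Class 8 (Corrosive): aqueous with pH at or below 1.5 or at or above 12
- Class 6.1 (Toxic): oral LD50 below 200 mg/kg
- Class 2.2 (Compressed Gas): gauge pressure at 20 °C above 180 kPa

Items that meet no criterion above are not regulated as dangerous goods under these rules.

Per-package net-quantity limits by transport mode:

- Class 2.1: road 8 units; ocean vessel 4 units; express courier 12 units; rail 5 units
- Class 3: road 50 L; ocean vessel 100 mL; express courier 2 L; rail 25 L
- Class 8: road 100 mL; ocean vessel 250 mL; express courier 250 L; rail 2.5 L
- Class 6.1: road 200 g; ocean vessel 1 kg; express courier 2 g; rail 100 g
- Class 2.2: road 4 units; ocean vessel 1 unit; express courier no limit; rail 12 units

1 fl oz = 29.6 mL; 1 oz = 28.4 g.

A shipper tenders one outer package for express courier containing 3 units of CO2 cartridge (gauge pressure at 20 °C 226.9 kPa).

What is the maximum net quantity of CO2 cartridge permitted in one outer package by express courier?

no limit

Gauge pressure at 20 °C 226.9 kPa meets the Class 2.2 criterion (Compressed Gas), so the CO2 cartridge is Class 2.2.
The express courier limit for Class 2.2 is no limit.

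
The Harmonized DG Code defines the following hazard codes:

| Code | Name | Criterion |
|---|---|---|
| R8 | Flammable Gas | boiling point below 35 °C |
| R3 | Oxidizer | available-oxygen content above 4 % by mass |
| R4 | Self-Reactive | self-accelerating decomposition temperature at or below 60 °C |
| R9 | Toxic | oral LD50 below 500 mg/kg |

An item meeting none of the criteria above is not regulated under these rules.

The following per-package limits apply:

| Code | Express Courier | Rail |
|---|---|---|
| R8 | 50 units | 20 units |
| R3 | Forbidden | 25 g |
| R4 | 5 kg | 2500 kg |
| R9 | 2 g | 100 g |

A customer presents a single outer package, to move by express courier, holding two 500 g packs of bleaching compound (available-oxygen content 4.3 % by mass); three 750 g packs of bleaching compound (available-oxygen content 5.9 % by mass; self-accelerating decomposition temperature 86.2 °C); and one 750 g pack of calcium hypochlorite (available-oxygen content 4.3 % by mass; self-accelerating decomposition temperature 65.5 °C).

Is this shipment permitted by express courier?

No

The bleaching compound has available-oxygen content 4.3 % by mass, which is > 4 % by mass, so it is Code R3 (Oxidizer).
Available-oxygen content 5.9 % by mass meets the Code R3 criterion (Oxidizer), so the bleaching compound is Code R3.
Available-oxygen content 4.3 % by mass meets the Code R3 criterion (Oxidizer), so the calcium hypochlorite is Code R3.
Total Code R3: (two 500 g packs = 1 kg) + (three 750 g packs = 2.25 kg) + 750 g = 4 kg.
Code R3 is Forbidden by express courier.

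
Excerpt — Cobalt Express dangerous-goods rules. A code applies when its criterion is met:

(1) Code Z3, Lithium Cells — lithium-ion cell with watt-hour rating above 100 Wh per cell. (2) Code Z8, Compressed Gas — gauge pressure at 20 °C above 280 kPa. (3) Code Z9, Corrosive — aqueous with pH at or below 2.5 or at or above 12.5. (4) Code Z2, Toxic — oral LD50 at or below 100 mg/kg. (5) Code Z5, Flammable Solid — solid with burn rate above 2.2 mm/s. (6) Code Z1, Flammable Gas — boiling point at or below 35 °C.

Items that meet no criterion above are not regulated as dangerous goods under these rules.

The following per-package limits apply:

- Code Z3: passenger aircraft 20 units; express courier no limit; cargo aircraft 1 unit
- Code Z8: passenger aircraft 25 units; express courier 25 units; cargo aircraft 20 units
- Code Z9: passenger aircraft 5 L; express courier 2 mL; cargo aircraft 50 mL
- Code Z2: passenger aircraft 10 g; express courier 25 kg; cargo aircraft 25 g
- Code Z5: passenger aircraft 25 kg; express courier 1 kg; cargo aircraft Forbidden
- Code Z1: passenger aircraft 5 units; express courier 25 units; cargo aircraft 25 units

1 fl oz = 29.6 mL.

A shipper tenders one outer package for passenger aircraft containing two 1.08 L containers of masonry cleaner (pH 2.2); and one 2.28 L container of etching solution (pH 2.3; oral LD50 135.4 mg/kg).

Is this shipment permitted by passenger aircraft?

The masonry cleaner has pH 2.2, which is ≤ 2.5, so it is Code Z9 (Corrosive).
pH 2.3 meets the Code Z9 criterion (Corrosive), so the etching solution is Code Z9.
Total Code Z9: (two 1.08 L containers = 2.16 L) + 2.28 L = 4.44 L.
4.44 L is within the passenger aircraft limit of 5 L for Code Z9.

Yes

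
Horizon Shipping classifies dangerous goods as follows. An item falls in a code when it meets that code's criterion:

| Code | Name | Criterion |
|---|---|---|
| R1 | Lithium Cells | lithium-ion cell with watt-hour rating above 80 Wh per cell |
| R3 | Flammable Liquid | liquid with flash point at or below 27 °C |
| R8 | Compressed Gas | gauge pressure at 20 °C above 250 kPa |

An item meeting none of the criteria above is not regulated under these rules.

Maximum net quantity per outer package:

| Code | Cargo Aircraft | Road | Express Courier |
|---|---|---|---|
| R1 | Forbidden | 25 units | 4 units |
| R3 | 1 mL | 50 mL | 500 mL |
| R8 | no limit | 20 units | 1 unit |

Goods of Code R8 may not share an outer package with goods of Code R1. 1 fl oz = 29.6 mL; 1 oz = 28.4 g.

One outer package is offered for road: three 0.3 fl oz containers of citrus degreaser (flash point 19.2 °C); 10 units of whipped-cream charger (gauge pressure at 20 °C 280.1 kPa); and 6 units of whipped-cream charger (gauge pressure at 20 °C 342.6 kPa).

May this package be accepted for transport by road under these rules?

Citrus degreaser: flash point 19.2 °C ≤ 27 °C → Code R3 (Flammable Liquid).
With gauge pressure at 20 °C 280.1 kPa (> 250 kPa), the whipped-cream charger falls in Code R8.
The whipped-cream charger has gauge pressure at 20 °C 342.6 kPa, which is > 250 kPa, so it is Code R8 (Compressed Gas).
Total Code R8: 10 units + 6 units = 16 units.
16 units is within the road limit of 20 units for Code R8.
Code R3 quantity: three 0.3 fl oz containers = 26.64 mL.
26.64 mL is within the road limit of 50 mL for Code R3.
The segregation rule (Code R8 with Code R1) does not apply to Code R8 with Code R3.
Every hazard code is within its road limit and no segregation rule is violated.

Yes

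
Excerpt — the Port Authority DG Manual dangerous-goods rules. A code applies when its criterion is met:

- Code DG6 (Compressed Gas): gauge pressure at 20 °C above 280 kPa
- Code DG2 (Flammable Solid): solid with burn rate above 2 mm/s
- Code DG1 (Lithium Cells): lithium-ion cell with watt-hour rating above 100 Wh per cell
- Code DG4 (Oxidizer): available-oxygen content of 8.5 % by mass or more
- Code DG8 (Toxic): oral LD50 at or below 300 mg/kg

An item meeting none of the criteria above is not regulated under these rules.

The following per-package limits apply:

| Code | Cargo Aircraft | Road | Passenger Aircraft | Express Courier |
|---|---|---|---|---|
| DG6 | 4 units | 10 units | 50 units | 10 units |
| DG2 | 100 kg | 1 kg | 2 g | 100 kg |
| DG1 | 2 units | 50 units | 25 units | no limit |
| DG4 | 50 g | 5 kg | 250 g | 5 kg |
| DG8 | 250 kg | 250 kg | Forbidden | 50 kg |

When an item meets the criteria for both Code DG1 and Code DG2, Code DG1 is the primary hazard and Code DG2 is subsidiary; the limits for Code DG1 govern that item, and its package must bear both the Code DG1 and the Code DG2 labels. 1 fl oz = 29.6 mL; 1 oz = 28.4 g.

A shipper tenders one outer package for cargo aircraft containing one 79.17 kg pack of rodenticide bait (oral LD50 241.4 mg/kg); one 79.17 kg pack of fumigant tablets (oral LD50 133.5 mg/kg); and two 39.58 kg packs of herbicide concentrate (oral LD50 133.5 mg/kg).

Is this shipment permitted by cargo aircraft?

Rodenticide bait: oral LD50 241.4 mg/kg ≤ 300 mg/kg → Code DG8 (Toxic).
The fumigant tablets have oral LD50 133.5 mg/kg, which is ≤ 300 mg/kg, so they are Code DG8 (Toxic).
With oral LD50 133.5 mg/kg (≤ 300 mg/kg), the herbicide concentrate falls in Code DG8.
Code DG8 net quantity: 79.17 kg + 79.17 kg + (two 39.58 kg packs = 79.16 kg) = 237.5 kg.
237.5 kg is within the cargo aircraft limit of 250 kg for Code DG8.

Yes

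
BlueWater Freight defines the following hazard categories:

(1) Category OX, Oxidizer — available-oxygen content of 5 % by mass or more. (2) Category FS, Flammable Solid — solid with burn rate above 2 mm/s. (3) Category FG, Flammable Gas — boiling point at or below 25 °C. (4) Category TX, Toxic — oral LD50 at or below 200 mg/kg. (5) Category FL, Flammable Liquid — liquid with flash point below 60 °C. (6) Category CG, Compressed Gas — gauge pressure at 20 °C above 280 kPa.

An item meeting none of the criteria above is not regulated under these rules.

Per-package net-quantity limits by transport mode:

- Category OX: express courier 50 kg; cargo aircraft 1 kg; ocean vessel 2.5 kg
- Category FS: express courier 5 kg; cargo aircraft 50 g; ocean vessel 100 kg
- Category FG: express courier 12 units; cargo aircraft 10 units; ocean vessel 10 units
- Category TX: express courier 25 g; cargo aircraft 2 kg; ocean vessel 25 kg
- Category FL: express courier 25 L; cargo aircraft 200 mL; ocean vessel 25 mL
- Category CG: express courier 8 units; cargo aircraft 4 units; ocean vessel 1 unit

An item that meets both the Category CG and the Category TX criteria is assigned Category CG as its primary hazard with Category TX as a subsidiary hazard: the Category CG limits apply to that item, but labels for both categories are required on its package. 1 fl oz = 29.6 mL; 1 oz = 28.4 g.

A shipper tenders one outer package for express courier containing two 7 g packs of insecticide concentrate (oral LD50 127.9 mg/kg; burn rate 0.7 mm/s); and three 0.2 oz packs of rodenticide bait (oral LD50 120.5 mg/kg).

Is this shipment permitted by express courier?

The insecticide concentrate has oral LD50 127.9 mg/kg, which is ≤ 200 mg/kg, so it is Category TX (Toxic).
Rodenticide bait: oral LD50 120.5 mg/kg ≤ 200 mg/kg → Category TX (Toxic).
Total Category TX: (two 7 g packs = 14 g) + (three 0.2 oz packs = 17.04 g) = 31.04 g.
That exceeds the Category TX express courier limit of 25 g.

No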